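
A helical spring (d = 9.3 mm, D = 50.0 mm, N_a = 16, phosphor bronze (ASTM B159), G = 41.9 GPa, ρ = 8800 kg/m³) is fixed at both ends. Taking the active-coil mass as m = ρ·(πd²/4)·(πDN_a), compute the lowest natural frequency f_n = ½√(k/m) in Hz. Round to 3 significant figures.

k = Gd⁴/(8D³N_a) = (41.9×10³)(9.3⁴)/(8·50.0³·16) = 19.59 N/mm = 19590 N/m
Wire length L = πDN_a = π·50.0·16 = 2513.3 mm
m = ρ·(πd²/4)·L = 8800 × 67.929×10⁻⁶ m² × 2.5133 m = 1.5024 kg
f_n = ½√(k/m) = 0.5·√(19590/1.5024) = 0.5·√(13039) = 57.094 Hz

57.1 Hz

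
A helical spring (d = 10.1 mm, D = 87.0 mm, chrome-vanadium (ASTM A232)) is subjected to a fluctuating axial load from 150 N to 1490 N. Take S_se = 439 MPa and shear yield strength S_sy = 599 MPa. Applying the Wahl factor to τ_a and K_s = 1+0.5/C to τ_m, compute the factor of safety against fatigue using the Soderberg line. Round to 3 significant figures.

C = D/d = 87.0/10.1 = 8.6139; K_W = (4C−1)/(4C−4)+0.615/C = 1.1699; K_s = 1+0.5/C = 1.0580
F_a = (F_max−F_min)/2 = 670 N; F_m = (F_max+F_min)/2 = 820 N
τ_a = K_W·8F_aD/(πd³) = 1.1699 × 144.07 = 168.55 MPa
τ_m = K_s·8F_mD/(πd³) = 1.0580 × 176.32 = 186.56 MPa
Soderberg: 1/n_f = τ_a/S_se + τ_m/S_sy = 168.55/439 + 186.56/599 = 0.38393 + 0.31145 = 0.69538
n_f = 1/0.69538 = 1.438

1.44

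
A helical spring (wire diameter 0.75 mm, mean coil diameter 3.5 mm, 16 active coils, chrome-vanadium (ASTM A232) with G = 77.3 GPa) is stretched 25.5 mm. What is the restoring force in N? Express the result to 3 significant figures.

k = Gd⁴/(8D³N_a) = (77.3×10³)(0.75⁴)/(8·3.5³·16) = 4.4567 N/mm
F = k·δ = 4.4567 × 25.5 = 113.65 N

114 N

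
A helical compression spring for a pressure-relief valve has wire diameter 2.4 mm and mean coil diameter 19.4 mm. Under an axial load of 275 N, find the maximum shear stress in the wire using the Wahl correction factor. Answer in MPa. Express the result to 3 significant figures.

1160 MPa

Spring index C = D/d = 19.4/2.4 = 8.0833
K_W = (4C−1)/(4C−4) + 0.615/C = 31.333/28.333 + 0.0761 = 1.1820
τ₀ = 8FD/(πd³) = 8·275·19.4/(π·2.4³) = 42680/43.429 = 982.74 MPa
τ_max = K·τ₀ = 1.1820 × 982.74 = 1161.6 MPa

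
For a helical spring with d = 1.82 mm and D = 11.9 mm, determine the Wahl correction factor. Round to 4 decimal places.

C = D/d = 11.9/1.82 = 6.5385
K_W = (4C−1)/(4C−4) + 0.615/C = 25.154/22.154 + 0.0941 = 1.2295

1.2295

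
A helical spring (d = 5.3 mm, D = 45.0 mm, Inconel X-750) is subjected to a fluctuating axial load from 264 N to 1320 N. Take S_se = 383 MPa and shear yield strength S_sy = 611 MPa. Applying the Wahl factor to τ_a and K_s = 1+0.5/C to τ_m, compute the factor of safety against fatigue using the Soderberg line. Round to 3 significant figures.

0.435

C = D/d = 45.0/5.3 = 8.4906; K_W = (4C−1)/(4C−4)+0.615/C = 1.1726; K_s = 1+0.5/C = 1.0589
F_a = (F_max−F_min)/2 = 528 N; F_m = (F_max+F_min)/2 = 792 N
τ_a = K_W·8F_aD/(πd³) = 1.1726 × 406.4 = 476.53 MPa
τ_m = K_s·8F_mD/(πd³) = 1.0589 × 609.61 = 645.51 MPa
Soderberg: 1/n_f = τ_a/S_se + τ_m/S_sy = 476.53/383 + 645.51/611 = 1.24421 + 1.05648 = 2.3007
n_f = 1/2.3007 = 0.4347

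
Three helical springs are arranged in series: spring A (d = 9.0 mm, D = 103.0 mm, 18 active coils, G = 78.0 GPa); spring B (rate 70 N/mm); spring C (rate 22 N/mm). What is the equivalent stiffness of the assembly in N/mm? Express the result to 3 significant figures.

2.72 N/mm

k_A = Gd⁴/(8D³N_a) = (78.0×10³)(9.0⁴)/(8·103.0³·18) = 3.2523 N/mm
Series: 1/k_eq = 1/3.2523 + 1/70 + 1/22 = 0.36722; k_eq = 2.7232 N/mm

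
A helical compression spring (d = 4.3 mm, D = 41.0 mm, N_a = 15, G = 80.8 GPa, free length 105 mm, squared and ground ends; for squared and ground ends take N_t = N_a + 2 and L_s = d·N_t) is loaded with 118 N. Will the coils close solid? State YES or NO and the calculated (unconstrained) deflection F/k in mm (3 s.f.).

k = Gd⁴/(8D³N_a) = (80.8×10³)(4.3⁴)/(8·41.0³·15) = 3.34 N/mm
N_t = 17; L_s = 4.3·17 = 73.1 mm; δ_solid = L₀ − L_s = 105 − 73.1 = 31.9 mm
δ = F/k = 118/3.34 = 35.329 mm
δ ≥ δ_solid → spring goes solid

YES, δ = 35.3 mm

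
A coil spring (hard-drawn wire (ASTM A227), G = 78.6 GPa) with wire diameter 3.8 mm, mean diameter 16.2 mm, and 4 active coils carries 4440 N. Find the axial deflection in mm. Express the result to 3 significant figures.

36.9 mm

k = Gd⁴/(8D³N_a) = (78.6×10³)(3.8⁴)/(8·16.2³·4) = 120.47 N/mm
δ = F/k = 4440 / 120.47 = 36.857 mm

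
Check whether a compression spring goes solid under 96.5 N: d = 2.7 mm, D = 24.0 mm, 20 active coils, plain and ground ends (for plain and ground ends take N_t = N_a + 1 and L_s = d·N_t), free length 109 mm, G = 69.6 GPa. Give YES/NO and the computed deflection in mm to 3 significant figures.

YES, δ = 57.7 mm

k = Gd⁴/(8D³N_a) = (69.6×10³)(2.7⁴)/(8·24.0³·20) = 1.6723 N/mm
N_t = 21; L_s = 2.7·21 = 56.7 mm; δ_solid = L₀ − L_s = 109 − 56.7 = 52.3 mm
δ = F/k = 96.5/1.6723 = 57.705 mm
δ ≥ δ_solid → spring goes solid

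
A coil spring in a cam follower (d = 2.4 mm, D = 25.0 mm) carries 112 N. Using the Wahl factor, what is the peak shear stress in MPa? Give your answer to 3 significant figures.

Spring index C = D/d = 25.0/2.4 = 10.4167
K_W = (4C−1)/(4C−4) + 0.615/C = 40.667/37.667 + 0.0590 = 1.1387
τ₀ = 8FD/(πd³) = 8·112·25.0/(π·2.4³) = 22400/43.429 = 515.78 MPa
τ_max = K·τ₀ = 1.1387 × 515.78 = 587.31 MPa

587 MPa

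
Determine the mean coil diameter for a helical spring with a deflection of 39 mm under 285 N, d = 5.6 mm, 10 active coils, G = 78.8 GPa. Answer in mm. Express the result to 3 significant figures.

Required rate k = F/δ = 285/39 = 7.3077 N/mm
D = (Gd⁴/(8N_a·k))^(1/3) = (78.8×10³·5.6⁴/(8·10·7.3077))^(1/3)
  = (132559)^(1/3) = 50.9882 mm

51.0 mm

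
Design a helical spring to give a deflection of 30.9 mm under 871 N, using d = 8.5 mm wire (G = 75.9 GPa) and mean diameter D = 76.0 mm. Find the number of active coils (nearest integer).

Required rate k = F/δ = 871/30.9 = 28.188 N/mm
N_a = Gd⁴/(8D³k) = (75.9×10³ × 8.5⁴)/(8 × 76.0³ × 28.188)
    = 3.96203e+08 / 9.89898e+07 = 4.002 → 4 coils

4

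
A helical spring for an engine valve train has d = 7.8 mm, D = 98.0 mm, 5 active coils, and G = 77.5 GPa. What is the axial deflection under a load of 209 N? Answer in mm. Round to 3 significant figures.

k = Gd⁴/(8D³N_a) = (77.5×10³)(7.8⁴)/(8·98.0³·5) = 7.6198 N/mm
δ = F/k = 209 / 7.6198 = 27.429 mm

27.4 mm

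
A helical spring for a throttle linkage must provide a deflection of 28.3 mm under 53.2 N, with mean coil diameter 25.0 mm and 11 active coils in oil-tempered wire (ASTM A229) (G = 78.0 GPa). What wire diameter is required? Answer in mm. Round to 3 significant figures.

Required rate k = F/δ = 53.2/28.3 = 1.8799 N/mm
d = (8D³N_a·k / G)^(1/4) = (8·25.0³·11·1.8799 / (78.0×10³))^0.25
  = (33.139)^0.25 = 2.3993 mm

2.40 mm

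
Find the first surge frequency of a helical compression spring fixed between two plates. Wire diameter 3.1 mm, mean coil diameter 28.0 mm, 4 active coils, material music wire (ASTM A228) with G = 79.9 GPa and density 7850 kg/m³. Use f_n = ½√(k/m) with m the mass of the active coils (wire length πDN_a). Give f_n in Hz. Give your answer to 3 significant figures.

k = Gd⁴/(8D³N_a) = (79.9×10³)(3.1⁴)/(8·28.0³·4) = 10.504 N/mm = 10504 N/m
Wire length L = πDN_a = π·28.0·4 = 351.86 mm
m = ρ·(πd²/4)·L = 7850 × 7.5477×10⁻⁶ m² × 0.35186 m = 0.020847 kg
f_n = ½√(k/m) = 0.5·√(10504/0.020847) = 0.5·√(5.0387e+05) = 354.92 Hz

355 Hz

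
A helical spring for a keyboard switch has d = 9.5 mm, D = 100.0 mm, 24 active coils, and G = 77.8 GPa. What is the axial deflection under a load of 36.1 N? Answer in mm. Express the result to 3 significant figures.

10.9 mm

k = Gd⁴/(8D³N_a) = (77.8×10³)(9.5⁴)/(8·100.0³·24) = 3.3004 N/mm
δ = F/k = 36.1 / 3.3004 = 10.938 mm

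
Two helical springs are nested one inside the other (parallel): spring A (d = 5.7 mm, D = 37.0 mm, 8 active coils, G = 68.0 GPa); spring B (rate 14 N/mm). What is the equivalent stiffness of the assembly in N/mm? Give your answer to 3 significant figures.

36.1 N/mm

k_A = Gd⁴/(8D³N_a) = (68.0×10³)(5.7⁴)/(8·37.0³·8) = 22.142 N/mm
Parallel: k_eq = 22.142 + 14 = 36.142 N/mm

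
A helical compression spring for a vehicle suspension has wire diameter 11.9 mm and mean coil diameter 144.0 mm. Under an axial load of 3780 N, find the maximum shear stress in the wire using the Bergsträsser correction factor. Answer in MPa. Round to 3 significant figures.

913 MPa

Spring index C = D/d = 144.0/11.9 = 12.1008
K_B = (4C+2)/(4C−3) = 50.403/45.403 = 1.1101
τ₀ = 8FD/(πd³) = 8·3780·144.0/(π·11.9³) = 4.35456e+06/5294.1 = 822.53 MPa
τ_max = K·τ₀ = 1.1101 × 822.53 = 913.11 MPa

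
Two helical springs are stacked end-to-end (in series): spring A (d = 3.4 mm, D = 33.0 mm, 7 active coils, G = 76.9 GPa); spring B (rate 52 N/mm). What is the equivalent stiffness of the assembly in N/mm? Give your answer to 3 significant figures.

k_A = Gd⁴/(8D³N_a) = (76.9×10³)(3.4⁴)/(8·33.0³·7) = 5.1064 N/mm
Series: 1/k_eq = 1/5.1064 + 1/52 = 0.21506; k_eq = 4.6498 N/mm

4.65 N/mm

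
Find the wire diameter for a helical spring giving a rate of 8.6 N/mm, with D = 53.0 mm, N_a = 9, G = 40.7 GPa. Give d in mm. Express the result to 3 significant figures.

d = (8D³N_a·k / G)^(1/4) = (8·53.0³·9·8.6 / (40.7×10³))^0.25
  = (2265)^0.25 = 6.8987 mm

6.90 mm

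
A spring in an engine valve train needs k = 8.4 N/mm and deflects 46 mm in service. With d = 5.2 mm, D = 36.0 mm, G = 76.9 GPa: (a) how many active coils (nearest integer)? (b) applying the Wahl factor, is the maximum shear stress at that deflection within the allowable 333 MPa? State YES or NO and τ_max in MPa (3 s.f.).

(a) 18 coils; (b) YES, τ_max = 305 MPa

N_a = Gd⁴/(8D³k) = (76.9×10³)(5.2⁴)/(8·36.0³·8.4) = 17.93 → N_a = 18
Actual rate k = Gd⁴/(8D³·18) = 8.3689 N/mm
Working load F = kδ = 8.3689·46 = 384.97 N
C = 36.0/5.2 = 6.9231; K_W = (4C−1)/(4C−4)+0.615/C = 1.2155
τ_max = K_W·8FD/(πd³) = 1.2155·250.99 = 305.07 MPa
τ_max ≤ 333 MPa → acceptable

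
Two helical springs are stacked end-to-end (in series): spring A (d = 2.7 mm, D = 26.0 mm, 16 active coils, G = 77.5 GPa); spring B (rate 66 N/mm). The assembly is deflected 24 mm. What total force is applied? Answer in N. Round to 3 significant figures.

42.8 N

k_A = Gd⁴/(8D³N_a) = (77.5×10³)(2.7⁴)/(8·26.0³·16) = 1.8307 N/mm
Series: 1/k_eq = 1/1.8307 + 1/66 = 0.56138; k_eq = 1.7813 N/mm
F = k_eq·δ = 1.7813·24 = 42.752 N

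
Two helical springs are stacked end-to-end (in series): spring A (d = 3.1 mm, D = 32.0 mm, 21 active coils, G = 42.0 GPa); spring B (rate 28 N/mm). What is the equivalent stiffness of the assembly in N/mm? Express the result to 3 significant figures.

k_A = Gd⁴/(8D³N_a) = (42.0×10³)(3.1⁴)/(8·32.0³·21) = 0.70459 N/mm
Series: 1/k_eq = 1/0.70459 + 1/28 = 1.455; k_eq = 0.6873 N/mm

0.687 N/mm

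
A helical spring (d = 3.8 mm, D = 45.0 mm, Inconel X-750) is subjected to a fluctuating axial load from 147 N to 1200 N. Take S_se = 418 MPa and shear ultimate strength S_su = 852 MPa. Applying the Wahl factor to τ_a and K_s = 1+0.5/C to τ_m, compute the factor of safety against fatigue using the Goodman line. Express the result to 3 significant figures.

C = D/d = 45.0/3.8 = 11.8421; K_W = (4C−1)/(4C−4)+0.615/C = 1.1211; K_s = 1+0.5/C = 1.0422
F_a = (F_max−F_min)/2 = 526.5 N; F_m = (F_max+F_min)/2 = 673.5 N
τ_a = K_W·8F_aD/(πd³) = 1.1211 × 1099.5 = 1232.7 MPa
τ_m = K_s·8F_mD/(πd³) = 1.0422 × 1406.5 = 1465.9 MPa
Goodman: 1/n_f = τ_a/S_se + τ_m/S_su = 1232.7/418 + 1465.9/852 = 2.94898 + 1.72052 = 4.6695
n_f = 1/4.6695 = 0.2142

0.214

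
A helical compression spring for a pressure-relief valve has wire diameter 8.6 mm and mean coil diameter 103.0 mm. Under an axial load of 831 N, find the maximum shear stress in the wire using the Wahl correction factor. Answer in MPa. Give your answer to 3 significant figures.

Spring index C = D/d = 103.0/8.6 = 11.9767
K_W = (4C−1)/(4C−4) + 0.615/C = 46.907/43.907 + 0.0513 = 1.1197
τ₀ = 8FD/(πd³) = 8·831·103.0/(π·8.6³) = 684744/1998.2 = 342.68 MPa
τ_max = K·τ₀ = 1.1197 × 342.68 = 383.69 MPa

384 MPa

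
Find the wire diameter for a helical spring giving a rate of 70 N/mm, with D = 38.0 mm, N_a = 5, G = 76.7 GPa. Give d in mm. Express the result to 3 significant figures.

d = (8D³N_a·k / G)^(1/4) = (8·38.0³·5·70 / (76.7×10³))^0.25
  = (2003.1)^0.25 = 6.6900 mm

6.69 mm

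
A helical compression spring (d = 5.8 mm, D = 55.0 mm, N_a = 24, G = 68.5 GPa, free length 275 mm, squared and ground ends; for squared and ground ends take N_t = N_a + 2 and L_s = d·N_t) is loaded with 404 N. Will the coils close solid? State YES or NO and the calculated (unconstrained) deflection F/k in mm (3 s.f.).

YES, δ = 166 mm

k = Gd⁴/(8D³N_a) = (68.5×10³)(5.8⁴)/(8·55.0³·24) = 2.4267 N/mm
N_t = 26; L_s = 5.8·26 = 150.8 mm; δ_solid = L₀ − L_s = 275 − 150.8 = 124.2 mm
δ = F/k = 404/2.4267 = 166.48 mm
δ ≥ δ_solid → spring goes solid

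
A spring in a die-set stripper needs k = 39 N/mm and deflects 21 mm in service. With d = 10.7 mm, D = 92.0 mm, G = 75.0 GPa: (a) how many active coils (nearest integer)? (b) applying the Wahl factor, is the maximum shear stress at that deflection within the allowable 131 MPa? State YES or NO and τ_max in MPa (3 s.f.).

(a) 4 coils; (b) NO, τ_max = 185 MPa

N_a = Gd⁴/(8D³k) = (75.0×10³)(10.7⁴)/(8·92.0³·39) = 4.046 → N_a = 4
Actual rate k = Gd⁴/(8D³·4) = 39.453 N/mm
Working load F = kδ = 39.453·21 = 828.52 N
C = 92.0/10.7 = 8.5981; K_W = (4C−1)/(4C−4)+0.615/C = 1.1702
τ_max = K_W·8FD/(πd³) = 1.1702·158.45 = 185.42 MPa
τ_max > 131 MPa → exceeds allowable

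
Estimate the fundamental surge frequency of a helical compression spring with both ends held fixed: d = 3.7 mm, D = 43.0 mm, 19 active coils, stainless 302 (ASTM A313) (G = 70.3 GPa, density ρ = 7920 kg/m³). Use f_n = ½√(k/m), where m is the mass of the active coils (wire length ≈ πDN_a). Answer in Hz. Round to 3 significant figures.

35.3 Hz

k = Gd⁴/(8D³N_a) = (70.3×10³)(3.7⁴)/(8·43.0³·19) = 1.0902 N/mm = 1090.2 N/m
Wire length L = πDN_a = π·43.0·19 = 2566.7 mm
m = ρ·(πd²/4)·L = 7920 × 10.752×10⁻⁶ m² × 2.5667 m = 0.21857 kg
f_n = ½√(k/m) = 0.5·√(1090.2/0.21857) = 0.5·√(4988) = 35.313 Hz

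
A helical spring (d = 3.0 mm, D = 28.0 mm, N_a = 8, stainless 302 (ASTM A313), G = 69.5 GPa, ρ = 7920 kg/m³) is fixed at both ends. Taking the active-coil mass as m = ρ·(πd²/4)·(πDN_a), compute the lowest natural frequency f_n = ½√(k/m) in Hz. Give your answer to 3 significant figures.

k = Gd⁴/(8D³N_a) = (69.5×10³)(3.0⁴)/(8·28.0³·8) = 4.007 N/mm = 4007 N/m
Wire length L = πDN_a = π·28.0·8 = 703.72 mm
m = ρ·(πd²/4)·L = 7920 × 7.0686×10⁻⁶ m² × 0.70372 m = 0.039396 kg
f_n = ½√(k/m) = 0.5·√(4007/0.039396) = 0.5·√(1.0171e+05) = 159.46 Hz

159 Hz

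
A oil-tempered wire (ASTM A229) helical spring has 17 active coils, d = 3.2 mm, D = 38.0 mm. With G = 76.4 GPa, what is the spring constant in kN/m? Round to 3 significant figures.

1.07 kN/m

k = Gd⁴/(8D³N_a) = (76.4×10³ × 3.2⁴) / (8 × 38.0³ × 17)
  = 8.01112e+06 / 7.46259e+06 = 1.0735 N/mm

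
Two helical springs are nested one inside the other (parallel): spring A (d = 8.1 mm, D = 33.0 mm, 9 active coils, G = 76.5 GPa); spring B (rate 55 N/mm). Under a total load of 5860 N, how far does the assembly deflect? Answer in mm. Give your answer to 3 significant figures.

k_A = Gd⁴/(8D³N_a) = (76.5×10³)(8.1⁴)/(8·33.0³·9) = 127.27 N/mm
Parallel: k_eq = 127.27 + 55 = 182.27 N/mm
δ = F/k_eq = 5860/182.27 = 32.15 mm

32.2 mm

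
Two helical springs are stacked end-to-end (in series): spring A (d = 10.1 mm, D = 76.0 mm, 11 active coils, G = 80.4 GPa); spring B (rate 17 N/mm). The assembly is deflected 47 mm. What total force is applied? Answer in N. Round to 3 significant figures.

448 N

k_A = Gd⁴/(8D³N_a) = (80.4×10³)(10.1⁴)/(8·76.0³·11) = 21.658 N/mm
Series: 1/k_eq = 1/21.658 + 1/17 = 0.105; k_eq = 9.5242 N/mm
F = k_eq·δ = 9.5242·47 = 447.64 N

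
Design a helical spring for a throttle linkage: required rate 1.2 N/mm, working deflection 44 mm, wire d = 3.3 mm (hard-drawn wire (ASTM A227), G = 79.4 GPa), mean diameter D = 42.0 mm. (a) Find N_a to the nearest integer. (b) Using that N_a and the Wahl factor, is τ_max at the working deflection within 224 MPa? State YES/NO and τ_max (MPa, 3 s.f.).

N_a = Gd⁴/(8D³k) = (79.4×10³)(3.3⁴)/(8·42.0³·1.2) = 13.24 → N_a = 13
Actual rate k = Gd⁴/(8D³·13) = 1.2221 N/mm
Working load F = kδ = 1.2221·44 = 53.771 N
C = 42.0/3.3 = 12.7273; K_W = (4C−1)/(4C−4)+0.615/C = 1.1123
τ_max = K_W·8FD/(πd³) = 1.1123·160.03 = 177.99 MPa
τ_max ≤ 224 MPa → acceptable

(a) 13 coils; (b) YES, τ_max = 178 MPa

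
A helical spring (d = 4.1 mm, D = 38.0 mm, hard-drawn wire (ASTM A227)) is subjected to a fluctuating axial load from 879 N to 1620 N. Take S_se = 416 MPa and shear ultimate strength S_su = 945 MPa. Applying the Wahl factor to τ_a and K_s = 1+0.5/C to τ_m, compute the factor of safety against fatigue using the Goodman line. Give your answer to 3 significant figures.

C = D/d = 38.0/4.1 = 9.2683; K_W = (4C−1)/(4C−4)+0.615/C = 1.1571; K_s = 1+0.5/C = 1.0539
F_a = (F_max−F_min)/2 = 370.5 N; F_m = (F_max+F_min)/2 = 1249.5 N
τ_a = K_W·8F_aD/(πd³) = 1.1571 × 520.19 = 601.89 MPa
τ_m = K_s·8F_mD/(πd³) = 1.0539 × 1754.3 = 1849 MPa
Goodman: 1/n_f = τ_a/S_se + τ_m/S_su = 601.89/416 + 1849/945 = 1.44685 + 1.95657 = 3.4034
n_f = 1/3.4034 = 0.2938

0.294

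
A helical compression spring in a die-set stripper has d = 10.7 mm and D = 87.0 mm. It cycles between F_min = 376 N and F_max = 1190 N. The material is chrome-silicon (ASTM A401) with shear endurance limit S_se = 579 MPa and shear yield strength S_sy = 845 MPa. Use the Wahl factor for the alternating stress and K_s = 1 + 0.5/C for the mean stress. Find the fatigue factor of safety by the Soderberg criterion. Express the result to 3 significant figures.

3.05

C = D/d = 87.0/10.7 = 8.1308; K_W = (4C−1)/(4C−4)+0.615/C = 1.1808; K_s = 1+0.5/C = 1.0615
F_a = (F_max−F_min)/2 = 407 N; F_m = (F_max+F_min)/2 = 783 N
τ_a = K_W·8F_aD/(πd³) = 1.1808 × 73.604 = 86.913 MPa
τ_m = K_s·8F_mD/(πd³) = 1.0615 × 141.6 = 150.31 MPa
Soderberg: 1/n_f = τ_a/S_se + τ_m/S_sy = 86.913/579 + 150.31/845 = 0.15011 + 0.17788 = 0.32799
n_f = 1/0.32799 = 3.049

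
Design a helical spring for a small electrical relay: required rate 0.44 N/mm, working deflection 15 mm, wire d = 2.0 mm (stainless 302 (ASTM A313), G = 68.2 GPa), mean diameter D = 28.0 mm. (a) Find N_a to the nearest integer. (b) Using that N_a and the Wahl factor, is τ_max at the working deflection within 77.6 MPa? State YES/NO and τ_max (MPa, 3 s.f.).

(a) 14 coils; (b) YES, τ_max = 65.4 MPa

N_a = Gd⁴/(8D³k) = (68.2×10³)(2.0⁴)/(8·28.0³·0.44) = 14.12 → N_a = 14
Actual rate k = Gd⁴/(8D³·14) = 0.44383 N/mm
Working load F = kδ = 0.44383·15 = 6.6574 N
C = 28.0/2.0 = 14.0000; K_W = (4C−1)/(4C−4)+0.615/C = 1.1016
τ_max = K_W·8FD/(πd³) = 1.1016·59.335 = 65.365 MPa
τ_max ≤ 77.6 MPa → acceptable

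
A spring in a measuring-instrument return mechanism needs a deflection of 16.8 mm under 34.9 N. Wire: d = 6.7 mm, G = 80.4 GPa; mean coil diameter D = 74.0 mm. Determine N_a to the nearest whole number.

24

Required rate k = F/δ = 34.9/16.8 = 2.0774 N/mm
N_a = Gd⁴/(8D³k) = (80.4×10³ × 6.7⁴)/(8 × 74.0³ × 2.0774)
    = 1.62015e+08 / 6.73444e+06 = 24.06 → 24 coils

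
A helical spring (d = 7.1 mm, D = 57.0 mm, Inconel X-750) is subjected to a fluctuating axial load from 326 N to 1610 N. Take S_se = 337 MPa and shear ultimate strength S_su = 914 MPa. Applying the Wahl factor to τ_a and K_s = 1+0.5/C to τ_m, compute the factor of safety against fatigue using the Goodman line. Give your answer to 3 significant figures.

0.730

C = D/d = 57.0/7.1 = 8.0282; K_W = (4C−1)/(4C−4)+0.615/C = 1.1833; K_s = 1+0.5/C = 1.0623
F_a = (F_max−F_min)/2 = 642 N; F_m = (F_max+F_min)/2 = 968 N
τ_a = K_W·8F_aD/(πd³) = 1.1833 × 260.36 = 308.09 MPa
τ_m = K_s·8F_mD/(πd³) = 1.0623 × 392.57 = 417.02 MPa
Goodman: 1/n_f = τ_a/S_se + τ_m/S_su = 308.09/337 + 417.02/914 = 0.91421 + 0.45626 = 1.3705
n_f = 1/1.3705 = 0.7297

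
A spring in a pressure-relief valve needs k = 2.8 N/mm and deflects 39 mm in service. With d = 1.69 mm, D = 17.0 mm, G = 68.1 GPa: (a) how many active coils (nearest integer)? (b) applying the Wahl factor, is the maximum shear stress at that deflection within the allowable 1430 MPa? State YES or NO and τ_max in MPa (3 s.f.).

(a) 5 coils; (b) YES, τ_max = 1130 MPa

N_a = Gd⁴/(8D³k) = (68.1×10³)(1.69⁴)/(8·17.0³·2.8) = 5.048 → N_a = 5
Actual rate k = Gd⁴/(8D³·5) = 2.8267 N/mm
Working load F = kδ = 2.8267·39 = 110.24 N
C = 17.0/1.69 = 10.0592; K_W = (4C−1)/(4C−4)+0.615/C = 1.1439
τ_max = K_W·8FD/(πd³) = 1.1439·988.74 = 1131 MPa
τ_max ≤ 1430 MPa → acceptable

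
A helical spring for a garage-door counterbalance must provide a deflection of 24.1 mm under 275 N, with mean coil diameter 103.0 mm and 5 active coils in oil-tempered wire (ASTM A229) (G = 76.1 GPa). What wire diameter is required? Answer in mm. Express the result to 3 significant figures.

9.00 mm

Required rate k = F/δ = 275/24.1 = 11.411 N/mm
d = (8D³N_a·k / G)^(1/4) = (8·103.0³·5·11.411 / (76.1×10³))^0.25
  = (6553.9)^0.25 = 8.9976 mm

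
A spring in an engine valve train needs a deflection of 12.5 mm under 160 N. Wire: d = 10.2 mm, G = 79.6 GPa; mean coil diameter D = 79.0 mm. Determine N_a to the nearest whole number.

17

Required rate k = F/δ = 160/12.5 = 12.8 N/mm
N_a = Gd⁴/(8D³k) = (79.6×10³ × 10.2⁴)/(8 × 79.0³ × 12.8)
    = 8.61616e+08 / 5.04872e+07 = 17.07 → 17 coils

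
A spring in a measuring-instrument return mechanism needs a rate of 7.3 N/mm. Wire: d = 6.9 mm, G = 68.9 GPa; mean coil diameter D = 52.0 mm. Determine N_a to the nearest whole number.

19

N_a = Gd⁴/(8D³k) = (68.9×10³ × 6.9⁴)/(8 × 52.0³ × 7.3)
    = 1.56176e+08 / 8.21151e+06 = 19.02 → 19 coils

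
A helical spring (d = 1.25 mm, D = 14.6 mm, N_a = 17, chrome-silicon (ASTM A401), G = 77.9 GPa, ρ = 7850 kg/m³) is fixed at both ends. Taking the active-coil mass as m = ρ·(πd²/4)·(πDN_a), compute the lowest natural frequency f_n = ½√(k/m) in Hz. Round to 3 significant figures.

k = Gd⁴/(8D³N_a) = (77.9×10³)(1.25⁴)/(8·14.6³·17) = 0.44935 N/mm = 449.35 N/m
Wire length L = πDN_a = π·14.6·17 = 779.74 mm
m = ρ·(πd²/4)·L = 7850 × 1.2272×10⁻⁶ m² × 0.77974 m = 0.0075116 kg
f_n = ½√(k/m) = 0.5·√(449.35/0.0075116) = 0.5·√(59820) = 122.29 Hz

122 Hz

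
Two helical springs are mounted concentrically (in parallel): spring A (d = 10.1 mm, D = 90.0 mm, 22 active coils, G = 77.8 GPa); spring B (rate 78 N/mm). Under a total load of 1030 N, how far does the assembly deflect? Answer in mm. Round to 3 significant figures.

12.2 mm

k_A = Gd⁴/(8D³N_a) = (77.8×10³)(10.1⁴)/(8·90.0³·22) = 6.3099 N/mm
Parallel: k_eq = 6.3099 + 78 = 84.31 N/mm
δ = F/k_eq = 1030/84.31 = 12.217 mm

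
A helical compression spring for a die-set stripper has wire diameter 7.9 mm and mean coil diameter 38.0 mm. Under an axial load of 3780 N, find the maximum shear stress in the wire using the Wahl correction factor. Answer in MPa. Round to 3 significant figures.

983 MPa

Spring index C = D/d = 38.0/7.9 = 4.8101
K_W = (4C−1)/(4C−4) + 0.615/C = 18.241/15.241 + 0.1279 = 1.3247
τ₀ = 8FD/(πd³) = 8·3780·38.0/(π·7.9³) = 1.14912e+06/1548.9 = 741.88 MPa
τ_max = K·τ₀ = 1.3247 × 741.88 = 982.77 MPa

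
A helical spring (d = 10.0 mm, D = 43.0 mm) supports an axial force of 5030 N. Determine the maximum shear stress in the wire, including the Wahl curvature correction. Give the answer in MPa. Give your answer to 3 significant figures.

Spring index C = D/d = 43.0/10.0 = 4.3000
K_W = (4C−1)/(4C−4) + 0.615/C = 16.200/13.200 + 0.1430 = 1.3703
τ₀ = 8FD/(πd³) = 8·5030·43.0/(π·10.0³) = 1.73032e+06/3141.6 = 550.78 MPa
τ_max = K·τ₀ = 1.3703 × 550.78 = 754.73 MPa

755 MPa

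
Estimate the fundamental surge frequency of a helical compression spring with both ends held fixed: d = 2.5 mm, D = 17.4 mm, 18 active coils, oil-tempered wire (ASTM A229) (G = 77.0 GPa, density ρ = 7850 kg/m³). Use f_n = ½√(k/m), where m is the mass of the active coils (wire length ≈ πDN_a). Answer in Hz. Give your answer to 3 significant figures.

162 Hz

k = Gd⁴/(8D³N_a) = (77.0×10³)(2.5⁴)/(8·17.4³·18) = 3.965 N/mm = 3965 N/m
Wire length L = πDN_a = π·17.4·18 = 983.95 mm
m = ρ·(πd²/4)·L = 7850 × 4.9087×10⁻⁶ m² × 0.98395 m = 0.037915 kg
f_n = ½√(k/m) = 0.5·√(3965/0.037915) = 0.5·√(1.0458e+05) = 161.69 Hz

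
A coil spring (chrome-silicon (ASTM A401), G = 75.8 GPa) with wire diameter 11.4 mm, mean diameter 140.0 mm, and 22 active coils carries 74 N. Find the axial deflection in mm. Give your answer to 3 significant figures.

27.9 mm

k = Gd⁴/(8D³N_a) = (75.8×10³)(11.4⁴)/(8·140.0³·22) = 2.6509 N/mm
δ = F/k = 74 / 2.6509 = 27.915 mm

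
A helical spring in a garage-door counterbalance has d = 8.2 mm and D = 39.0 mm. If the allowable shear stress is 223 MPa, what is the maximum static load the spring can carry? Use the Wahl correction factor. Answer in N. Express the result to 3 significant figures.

C = D/d = 39.0/8.2 = 4.7561
K_W = (4C−1)/(4C−4) + 0.615/C = 18.024/15.024 + 0.1293 = 1.3290
τ_max = K·8FD/(πd³) → F_max = τ_allow·πd³/(8DK)
F_max = 223·π·8.2³/(8·39.0·1.3290) = 3.8627e+05/414.64 = 931.58 N

932 N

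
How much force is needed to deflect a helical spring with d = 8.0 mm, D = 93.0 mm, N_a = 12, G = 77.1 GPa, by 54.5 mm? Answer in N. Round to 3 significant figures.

k = Gd⁴/(8D³N_a) = (77.1×10³)(8.0⁴)/(8·93.0³·12) = 4.0897 N/mm
F = k·δ = 4.0897 × 54.5 = 222.89 N

223 N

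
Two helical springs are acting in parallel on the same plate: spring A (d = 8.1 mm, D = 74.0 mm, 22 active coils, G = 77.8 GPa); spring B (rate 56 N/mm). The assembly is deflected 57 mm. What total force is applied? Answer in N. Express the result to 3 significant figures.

3460 N

k_A = Gd⁴/(8D³N_a) = (77.8×10³)(8.1⁴)/(8·74.0³·22) = 4.6958 N/mm
Parallel: k_eq = 4.6958 + 56 = 60.696 N/mm
F = k_eq·δ = 60.696·57 = 3459.7 N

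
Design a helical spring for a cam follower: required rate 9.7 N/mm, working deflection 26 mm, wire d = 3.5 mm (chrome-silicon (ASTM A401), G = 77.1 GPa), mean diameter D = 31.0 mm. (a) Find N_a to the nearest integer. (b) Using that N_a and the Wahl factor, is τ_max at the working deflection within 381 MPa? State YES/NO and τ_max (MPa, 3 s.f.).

(a) 5 coils; (b) NO, τ_max = 541 MPa

N_a = Gd⁴/(8D³k) = (77.1×10³)(3.5⁴)/(8·31.0³·9.7) = 5.005 → N_a = 5
Actual rate k = Gd⁴/(8D³·5) = 9.7092 N/mm
Working load F = kδ = 9.7092·26 = 252.44 N
C = 31.0/3.5 = 8.8571; K_W = (4C−1)/(4C−4)+0.615/C = 1.1649
τ_max = K_W·8FD/(πd³) = 1.1649·464.79 = 541.42 MPa
τ_max > 381 MPa → exceeds allowable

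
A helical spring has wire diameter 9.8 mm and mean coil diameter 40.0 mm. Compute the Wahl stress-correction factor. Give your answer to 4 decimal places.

1.3941

C = D/d = 40.0/9.8 = 4.0816
K_W = (4C−1)/(4C−4) + 0.615/C = 15.327/12.327 + 0.1507 = 1.3941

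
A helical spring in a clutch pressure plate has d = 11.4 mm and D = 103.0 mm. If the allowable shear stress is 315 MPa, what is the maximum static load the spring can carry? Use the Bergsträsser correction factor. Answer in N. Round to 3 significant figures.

C = D/d = 103.0/11.4 = 9.0351
K_B = (4C+2)/(4C−3) = 38.140/33.140 = 1.1509
τ_max = K·8FD/(πd³) → F_max = τ_allow·πd³/(8DK)
F_max = 315·π·11.4³/(8·103.0·1.1509) = 1.4661e+06/948.32 = 1546 N

1550 N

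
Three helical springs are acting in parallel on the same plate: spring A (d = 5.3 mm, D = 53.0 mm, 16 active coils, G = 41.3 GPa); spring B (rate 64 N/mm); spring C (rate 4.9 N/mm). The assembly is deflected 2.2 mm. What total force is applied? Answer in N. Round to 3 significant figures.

155 N

k_A = Gd⁴/(8D³N_a) = (41.3×10³)(5.3⁴)/(8·53.0³·16) = 1.7101 N/mm
Parallel: k_eq = 1.7101 + 64 + 4.9 = 70.61 N/mm
F = k_eq·δ = 70.61·2.2 = 155.34 N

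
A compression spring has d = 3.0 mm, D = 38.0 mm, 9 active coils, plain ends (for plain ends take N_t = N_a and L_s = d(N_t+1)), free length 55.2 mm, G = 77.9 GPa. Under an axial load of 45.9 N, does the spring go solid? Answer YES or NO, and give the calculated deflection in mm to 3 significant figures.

k = Gd⁴/(8D³N_a) = (77.9×10³)(3.0⁴)/(8·38.0³·9) = 1.5971 N/mm
N_t = 9; L_s = 3.0·10 = 30 mm; δ_solid = L₀ − L_s = 55.2 − 30 = 25.2 mm
δ = F/k = 45.9/1.5971 = 28.739 mm
δ ≥ δ_solid → spring goes solid

YES, δ = 28.7 mm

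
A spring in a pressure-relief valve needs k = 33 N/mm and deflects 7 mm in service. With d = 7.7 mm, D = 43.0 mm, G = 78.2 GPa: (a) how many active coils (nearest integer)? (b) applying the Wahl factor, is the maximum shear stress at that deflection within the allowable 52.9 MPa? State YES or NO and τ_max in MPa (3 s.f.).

(a) 13 coils; (b) NO, τ_max = 71.1 MPa

N_a = Gd⁴/(8D³k) = (78.2×10³)(7.7⁴)/(8·43.0³·33) = 13.1 → N_a = 13
Actual rate k = Gd⁴/(8D³·13) = 33.245 N/mm
Working load F = kδ = 33.245·7 = 232.72 N
C = 43.0/7.7 = 5.5844; K_W = (4C−1)/(4C−4)+0.615/C = 1.2737
τ_max = K_W·8FD/(πd³) = 1.2737·55.817 = 71.095 MPa
τ_max > 52.9 MPa → exceeds allowable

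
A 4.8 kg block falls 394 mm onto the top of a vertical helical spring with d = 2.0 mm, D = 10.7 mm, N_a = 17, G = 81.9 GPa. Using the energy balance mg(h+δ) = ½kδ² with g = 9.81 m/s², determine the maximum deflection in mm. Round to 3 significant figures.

k = Gd⁴/(8D³N_a) = (81.9×10³)(2.0⁴)/(8·10.7³·17) = 7.8653 N/mm
W = mg = 4.8 × 9.81 = 47.088 N
½kδ² − Wδ − Wh = 0 → δ = (W + √(W² + 2kWh))/k
δ = (47.088 + √(2217.3 + 291844))/7.8653 = (47.088 + 542.27)/7.8653 = 74.932 mm

74.9 mm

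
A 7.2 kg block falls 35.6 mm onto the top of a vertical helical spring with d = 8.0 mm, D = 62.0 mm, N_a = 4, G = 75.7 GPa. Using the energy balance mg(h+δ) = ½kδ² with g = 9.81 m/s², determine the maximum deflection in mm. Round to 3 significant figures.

13.0 mm

k = Gd⁴/(8D³N_a) = (75.7×10³)(8.0⁴)/(8·62.0³·4) = 40.657 N/mm
W = mg = 7.2 × 9.81 = 70.632 N
½kδ² − Wδ − Wh = 0 → δ = (W + √(W² + 2kWh))/k
δ = (70.632 + √(4988.9 + 204462))/40.657 = (70.632 + 457.66)/40.657 = 12.994 mm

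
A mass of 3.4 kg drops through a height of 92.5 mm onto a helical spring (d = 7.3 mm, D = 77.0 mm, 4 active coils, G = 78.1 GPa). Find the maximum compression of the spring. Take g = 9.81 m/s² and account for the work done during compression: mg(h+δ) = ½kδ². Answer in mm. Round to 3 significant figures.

k = Gd⁴/(8D³N_a) = (78.1×10³)(7.3⁴)/(8·77.0³·4) = 15.182 N/mm
W = mg = 3.4 × 9.81 = 33.354 N
½kδ² − Wδ − Wh = 0 → δ = (W + √(W² + 2kWh))/k
δ = (33.354 + √(1112.5 + 93678.5))/15.182 = (33.354 + 307.88)/15.182 = 22.477 mm

22.5 mm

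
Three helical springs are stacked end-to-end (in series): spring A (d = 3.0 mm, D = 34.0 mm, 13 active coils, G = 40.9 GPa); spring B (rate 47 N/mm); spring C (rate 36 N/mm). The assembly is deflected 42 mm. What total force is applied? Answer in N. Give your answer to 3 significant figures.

k_A = Gd⁴/(8D³N_a) = (40.9×10³)(3.0⁴)/(8·34.0³·13) = 0.81047 N/mm
Series: 1/k_eq = 1/0.81047 + 1/47 + 1/36 = 1.2829; k_eq = 0.77948 N/mm
F = k_eq·δ = 0.77948·42 = 32.738 N

32.7 N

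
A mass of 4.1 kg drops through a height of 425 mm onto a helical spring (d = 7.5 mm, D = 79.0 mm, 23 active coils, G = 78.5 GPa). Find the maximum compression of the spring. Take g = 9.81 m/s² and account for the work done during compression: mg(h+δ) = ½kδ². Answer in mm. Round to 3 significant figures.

127 mm

k = Gd⁴/(8D³N_a) = (78.5×10³)(7.5⁴)/(8·79.0³·23) = 2.7379 N/mm
W = mg = 4.1 × 9.81 = 40.221 N
½kδ² − Wδ − Wh = 0 → δ = (W + √(W² + 2kWh))/k
δ = (40.221 + √(1617.7 + 93602.5))/2.7379 = (40.221 + 308.58)/2.7379 = 127.4 mm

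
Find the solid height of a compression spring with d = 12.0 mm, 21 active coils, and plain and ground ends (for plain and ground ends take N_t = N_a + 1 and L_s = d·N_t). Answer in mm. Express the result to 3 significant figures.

plain and ground ends: N_t = N_a + 1 = 21 + 1 = 22
L_s = d·N_t = 12.0 × 22 = 264 mm

264 mm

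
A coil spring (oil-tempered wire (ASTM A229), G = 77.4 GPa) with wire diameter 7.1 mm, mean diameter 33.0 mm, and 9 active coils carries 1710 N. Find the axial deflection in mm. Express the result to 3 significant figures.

k = Gd⁴/(8D³N_a) = (77.4×10³)(7.1⁴)/(8·33.0³·9) = 76.015 N/mm
δ = F/k = 1710 / 76.015 = 22.496 mm

22.5 mm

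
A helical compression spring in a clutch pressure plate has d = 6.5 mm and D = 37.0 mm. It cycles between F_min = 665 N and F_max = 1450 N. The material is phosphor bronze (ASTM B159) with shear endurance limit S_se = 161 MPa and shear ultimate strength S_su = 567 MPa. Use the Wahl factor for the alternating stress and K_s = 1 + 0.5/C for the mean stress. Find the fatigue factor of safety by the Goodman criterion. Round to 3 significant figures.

C = D/d = 37.0/6.5 = 5.6923; K_W = (4C−1)/(4C−4)+0.615/C = 1.2679; K_s = 1+0.5/C = 1.0878
F_a = (F_max−F_min)/2 = 392.5 N; F_m = (F_max+F_min)/2 = 1057.5 N
τ_a = K_W·8F_aD/(πd³) = 1.2679 × 134.66 = 170.73 MPa
τ_m = K_s·8F_mD/(πd³) = 1.0878 × 362.81 = 394.68 MPa
Goodman: 1/n_f = τ_a/S_se + τ_m/S_su = 170.73/161 + 394.68/567 = 1.06046 + 0.69609 = 1.7565
n_f = 1/1.7565 = 0.5693

0.569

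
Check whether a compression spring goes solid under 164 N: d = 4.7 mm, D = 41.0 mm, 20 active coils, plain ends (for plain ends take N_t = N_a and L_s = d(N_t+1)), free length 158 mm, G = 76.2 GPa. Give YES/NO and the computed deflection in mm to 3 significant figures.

NO, δ = 48.6 mm

k = Gd⁴/(8D³N_a) = (76.2×10³)(4.7⁴)/(8·41.0³·20) = 3.3719 N/mm
N_t = 20; L_s = 4.7·21 = 98.7 mm; δ_solid = L₀ − L_s = 158 − 98.7 = 59.3 mm
δ = F/k = 164/3.3719 = 48.637 mm
δ < δ_solid → spring does not go solid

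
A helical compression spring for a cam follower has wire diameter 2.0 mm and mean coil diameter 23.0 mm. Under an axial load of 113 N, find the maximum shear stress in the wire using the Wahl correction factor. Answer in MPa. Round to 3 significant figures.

Spring index C = D/d = 23.0/2.0 = 11.5000
K_W = (4C−1)/(4C−4) + 0.615/C = 45.000/42.000 + 0.0535 = 1.1249
τ₀ = 8FD/(πd³) = 8·113·23.0/(π·2.0³) = 20792/25.133 = 827.29 MPa
τ_max = K·τ₀ = 1.1249 × 827.29 = 930.62 MPa

931 MPa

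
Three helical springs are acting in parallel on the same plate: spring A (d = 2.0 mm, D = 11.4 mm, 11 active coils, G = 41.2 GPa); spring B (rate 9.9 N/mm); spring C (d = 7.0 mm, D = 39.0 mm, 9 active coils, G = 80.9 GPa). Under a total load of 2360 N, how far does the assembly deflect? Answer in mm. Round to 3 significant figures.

39.0 mm

k_A = Gd⁴/(8D³N_a) = (41.2×10³)(2.0⁴)/(8·11.4³·11) = 5.0562 N/mm
k_C = Gd⁴/(8D³N_a) = (80.9×10³)(7.0⁴)/(8·39.0³·9) = 45.479 N/mm
Parallel: k_eq = 5.0562 + 9.9 + 45.479 = 60.436 N/mm
δ = F/k_eq = 2360/60.436 = 39.05 mm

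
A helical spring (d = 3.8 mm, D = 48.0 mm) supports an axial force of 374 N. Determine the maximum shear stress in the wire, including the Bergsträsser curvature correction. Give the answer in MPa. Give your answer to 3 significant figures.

921 MPa

Spring index C = D/d = 48.0/3.8 = 12.6316
K_B = (4C+2)/(4C−3) = 52.526/47.526 = 1.1052
τ₀ = 8FD/(πd³) = 8·374·48.0/(π·3.8³) = 143616/172.39 = 833.11 MPa
τ_max = K·τ₀ = 1.1052 × 833.11 = 920.76 MPa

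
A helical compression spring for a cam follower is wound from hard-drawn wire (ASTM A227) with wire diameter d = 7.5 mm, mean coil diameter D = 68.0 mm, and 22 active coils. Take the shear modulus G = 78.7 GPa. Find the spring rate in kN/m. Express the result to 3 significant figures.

k = Gd⁴/(8D³N_a) = (78.7×10³ × 7.5⁴) / (8 × 68.0³ × 22)
  = 2.49012e+08 / 5.534e+07 = 4.4997 N/mm

4.50 kN/m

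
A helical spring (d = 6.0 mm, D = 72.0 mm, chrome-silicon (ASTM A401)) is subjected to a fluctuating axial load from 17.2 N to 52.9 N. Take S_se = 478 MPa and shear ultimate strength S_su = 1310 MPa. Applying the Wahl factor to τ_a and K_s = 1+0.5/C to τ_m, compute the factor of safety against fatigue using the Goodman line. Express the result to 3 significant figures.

16.9

C = D/d = 72.0/6.0 = 12.0000; K_W = (4C−1)/(4C−4)+0.615/C = 1.1194; K_s = 1+0.5/C = 1.0417
F_a = (F_max−F_min)/2 = 17.85 N; F_m = (F_max+F_min)/2 = 35.05 N
τ_a = K_W·8F_aD/(πd³) = 1.1194 × 15.152 = 16.961 MPa
τ_m = K_s·8F_mD/(πd³) = 1.0417 × 29.751 = 30.991 MPa
Goodman: 1/n_f = τ_a/S_se + τ_m/S_su = 16.961/478 + 30.991/1310 = 0.03548 + 0.02366 = 0.059141
n_f = 1/0.059141 = 16.91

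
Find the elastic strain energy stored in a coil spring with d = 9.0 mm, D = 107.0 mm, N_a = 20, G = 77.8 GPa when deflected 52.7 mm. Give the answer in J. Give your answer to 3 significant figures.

3.62 J

k = Gd⁴/(8D³N_a) = (77.8×10³)(9.0⁴)/(8·107.0³·20) = 2.6042 N/mm
U = ½kδ² = 0.5 × 2.6042 × 52.7² = 3616.3 N·mm = 3.6163 J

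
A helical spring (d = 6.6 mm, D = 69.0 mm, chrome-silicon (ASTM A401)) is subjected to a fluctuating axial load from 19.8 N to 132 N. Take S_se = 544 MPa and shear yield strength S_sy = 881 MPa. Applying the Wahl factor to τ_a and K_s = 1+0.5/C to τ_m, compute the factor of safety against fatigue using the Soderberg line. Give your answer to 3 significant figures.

7.88

C = D/d = 69.0/6.6 = 10.4545; K_W = (4C−1)/(4C−4)+0.615/C = 1.1382; K_s = 1+0.5/C = 1.0478
F_a = (F_max−F_min)/2 = 56.1 N; F_m = (F_max+F_min)/2 = 75.9 N
τ_a = K_W·8F_aD/(πd³) = 1.1382 × 34.286 = 39.023 MPa
τ_m = K_s·8F_mD/(πd³) = 1.0478 × 46.387 = 48.606 MPa
Soderberg: 1/n_f = τ_a/S_se + τ_m/S_sy = 39.023/544 + 48.606/881 = 0.07173 + 0.05517 = 0.1269
n_f = 1/0.1269 = 7.88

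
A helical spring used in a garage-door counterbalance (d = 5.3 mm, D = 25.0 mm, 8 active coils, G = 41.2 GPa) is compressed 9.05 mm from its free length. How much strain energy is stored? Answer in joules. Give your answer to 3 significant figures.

k = Gd⁴/(8D³N_a) = (41.2×10³)(5.3⁴)/(8·25.0³·8) = 32.509 N/mm
U = ½kδ² = 0.5 × 32.509 × 9.05² = 1331.3 N·mm = 1.3313 J

1.33 J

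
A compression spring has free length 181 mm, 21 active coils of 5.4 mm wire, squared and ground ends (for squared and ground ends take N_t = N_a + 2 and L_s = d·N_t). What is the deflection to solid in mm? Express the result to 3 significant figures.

56.8 mm

N_t = 23; L_s = 5.4·23 = 124.2 mm
δ_solid = L₀ − L_s = 181 − 124.2 = 56.8 mm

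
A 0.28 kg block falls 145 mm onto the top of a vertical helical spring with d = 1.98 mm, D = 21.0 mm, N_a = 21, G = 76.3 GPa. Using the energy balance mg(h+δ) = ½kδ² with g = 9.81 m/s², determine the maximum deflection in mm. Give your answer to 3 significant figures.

36.4 mm

k = Gd⁴/(8D³N_a) = (76.3×10³)(1.98⁴)/(8·21.0³·21) = 0.75373 N/mm
W = mg = 0.28 × 9.81 = 2.7468 N
½kδ² − Wδ − Wh = 0 → δ = (W + √(W² + 2kWh))/k
δ = (2.7468 + √(7.5449 + 600.403))/0.75373 = (2.7468 + 24.657)/0.75373 = 36.357 mm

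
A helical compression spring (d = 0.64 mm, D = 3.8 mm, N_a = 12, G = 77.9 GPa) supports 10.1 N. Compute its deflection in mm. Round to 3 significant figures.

k = Gd⁴/(8D³N_a) = (77.9×10³)(0.64⁴)/(8·3.8³·12) = 2.481 N/mm
δ = F/k = 10.1 / 2.481 = 4.0709 mm

4.07 mm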